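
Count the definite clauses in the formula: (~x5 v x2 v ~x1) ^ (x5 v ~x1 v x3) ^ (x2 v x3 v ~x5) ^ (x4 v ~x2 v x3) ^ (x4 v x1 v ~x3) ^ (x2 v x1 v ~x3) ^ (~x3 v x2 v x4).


A definite clause has exactly one positive literal.
Clause 1: 1 positive -> definite
Clause 2: 2 positive -> not definite
Clause 3: 2 positive -> not definite
Clause 4: 2 positive -> not definite
Clause 5: 2 positive -> not definite
Clause 6: 2 positive -> not definite
Clause 7: 2 positive -> not definite
Definite clause count = 1.

1


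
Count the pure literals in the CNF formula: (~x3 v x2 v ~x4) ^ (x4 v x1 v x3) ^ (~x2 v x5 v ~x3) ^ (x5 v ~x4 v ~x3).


A pure literal appears in only one polarity across all clauses.
Pure literals: x1 (positive only), x5 (positive only).
Count = 2.

2


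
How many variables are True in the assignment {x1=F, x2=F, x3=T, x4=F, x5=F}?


The weight is the number of variables assigned True.
True variables: x3.
Weight = 1.

1


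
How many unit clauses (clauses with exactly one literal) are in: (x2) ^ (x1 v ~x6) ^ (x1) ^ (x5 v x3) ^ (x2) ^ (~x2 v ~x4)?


A unit clause contains exactly one literal.
Unit clauses found: (x2), (x1), (x2).
Count = 3.

3


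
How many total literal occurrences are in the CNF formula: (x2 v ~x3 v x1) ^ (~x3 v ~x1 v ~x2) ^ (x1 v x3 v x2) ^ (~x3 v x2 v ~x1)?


Clause lengths: 3, 3, 3, 3.
Sum = 3 + 3 + 3 + 3 = 12.

12


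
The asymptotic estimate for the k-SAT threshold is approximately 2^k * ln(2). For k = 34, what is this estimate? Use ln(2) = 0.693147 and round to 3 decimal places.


Using the asymptotic formula: threshold ~ 2^k * ln(2).
2^34 = 17179869184.
17179869184 * 0.693147 = 11908174785.282.

11908174785.282


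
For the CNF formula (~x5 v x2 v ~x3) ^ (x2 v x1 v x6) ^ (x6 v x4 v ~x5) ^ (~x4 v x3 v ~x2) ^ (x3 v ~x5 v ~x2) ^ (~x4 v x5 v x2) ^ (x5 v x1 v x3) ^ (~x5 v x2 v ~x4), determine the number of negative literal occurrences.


Scan each clause for negated literals.
Clause 1: 2 negative; Clause 2: 0 negative; Clause 3: 1 negative; Clause 4: 2 negative; Clause 5: 2 negative; Clause 6: 1 negative; Clause 7: 0 negative; Clause 8: 2 negative.
Total negative literal occurrences = 10.

10


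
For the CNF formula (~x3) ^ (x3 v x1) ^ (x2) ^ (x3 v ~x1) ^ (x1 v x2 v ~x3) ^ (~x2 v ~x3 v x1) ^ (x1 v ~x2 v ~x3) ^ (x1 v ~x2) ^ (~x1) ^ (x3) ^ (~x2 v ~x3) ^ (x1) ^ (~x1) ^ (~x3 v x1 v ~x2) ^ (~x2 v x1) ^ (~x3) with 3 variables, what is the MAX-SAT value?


Enumerate all 8 truth assignments.
For each, count how many of the 16 clauses are satisfied.
The formula is not fully satisfiable, so the maximum is below 16.
Maximum simultaneously satisfiable clauses = 12.

12


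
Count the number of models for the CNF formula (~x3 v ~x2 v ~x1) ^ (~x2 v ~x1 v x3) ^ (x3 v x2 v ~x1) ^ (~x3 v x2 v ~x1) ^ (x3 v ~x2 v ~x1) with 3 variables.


Enumerate all 8 truth assignments over 3 variables.
Test each against every clause.
Satisfying assignments found: 4.

4


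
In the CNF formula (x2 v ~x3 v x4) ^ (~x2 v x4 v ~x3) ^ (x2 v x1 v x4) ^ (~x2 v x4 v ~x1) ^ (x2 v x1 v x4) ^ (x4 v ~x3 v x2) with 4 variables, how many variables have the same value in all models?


Find all satisfying assignments: 10 model(s).
Check which variables have the same value in every model.
No variable is fixed across all models.
Backbone size = 0.

0


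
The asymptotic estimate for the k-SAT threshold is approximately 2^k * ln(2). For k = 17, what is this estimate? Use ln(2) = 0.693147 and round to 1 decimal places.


Using the asymptotic formula: threshold ~ 2^k * ln(2).
2^17 = 131072.
131072 * 0.693147 = 90852.2.

90852.2


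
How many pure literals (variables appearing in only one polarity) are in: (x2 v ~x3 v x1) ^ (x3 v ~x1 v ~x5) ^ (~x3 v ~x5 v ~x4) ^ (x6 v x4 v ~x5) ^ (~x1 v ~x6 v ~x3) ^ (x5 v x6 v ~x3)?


A pure literal appears in only one polarity across all clauses.
Pure literals: x2 (positive only).
Count = 1.

1


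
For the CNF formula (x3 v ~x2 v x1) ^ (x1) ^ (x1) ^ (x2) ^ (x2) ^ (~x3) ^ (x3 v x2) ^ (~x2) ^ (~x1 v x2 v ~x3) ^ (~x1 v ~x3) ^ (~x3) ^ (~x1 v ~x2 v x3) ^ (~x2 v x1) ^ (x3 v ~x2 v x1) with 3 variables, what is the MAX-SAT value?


Enumerate all 8 truth assignments.
For each, count how many of the 14 clauses are satisfied.
The formula is not fully satisfiable, so the maximum is below 14.
Maximum simultaneously satisfiable clauses = 12.

12


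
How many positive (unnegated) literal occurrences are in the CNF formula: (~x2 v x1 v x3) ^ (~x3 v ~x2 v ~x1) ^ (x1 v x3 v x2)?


Scan each clause for unnegated literals.
Clause 1: 2 positive; Clause 2: 0 positive; Clause 3: 3 positive.
Total positive literal occurrences = 5.

5


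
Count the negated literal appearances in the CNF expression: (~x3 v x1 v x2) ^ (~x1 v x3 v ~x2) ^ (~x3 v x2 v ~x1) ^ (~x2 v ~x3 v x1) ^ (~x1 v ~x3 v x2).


Scan each clause for negated literals.
Clause 1: 1 negative; Clause 2: 2 negative; Clause 3: 2 negative; Clause 4: 2 negative; Clause 5: 2 negative.
Total negative literal occurrences = 9.

9


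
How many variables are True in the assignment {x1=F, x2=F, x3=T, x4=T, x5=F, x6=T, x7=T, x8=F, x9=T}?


The weight is the number of variables assigned True.
True variables: x3, x4, x6, x7, x9.
Weight = 5.

5


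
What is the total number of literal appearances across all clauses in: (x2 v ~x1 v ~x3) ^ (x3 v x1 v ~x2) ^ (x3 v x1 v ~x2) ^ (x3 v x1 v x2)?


Clause lengths: 3, 3, 3, 3.
Sum = 3 + 3 + 3 + 3 = 12.

12


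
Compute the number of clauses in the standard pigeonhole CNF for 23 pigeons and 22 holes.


The PHP encoding has two parts:
1) At-least-one-hole clauses: 23 (one per pigeon, each with 22 literals).
2) At-most-one-pigeon-per-hole clauses: 22 holes * C(23,2) = 22 * 253 = 5566.
Total clauses = 23 + 5566 = 5589.

5589


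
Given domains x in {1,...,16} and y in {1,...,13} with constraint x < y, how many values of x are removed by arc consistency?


For the constraint x < y, x needs a supporting value in y's domain.
x can be at most 12 (one less than y's maximum).
Valid x values from domain: 12 out of 16.
Pruned = 16 - 12 = 4.

4


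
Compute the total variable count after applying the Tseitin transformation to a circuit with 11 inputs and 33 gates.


The Tseitin transformation introduces one auxiliary variable per gate.
Total variables = inputs + gates = 11 + 33 = 44.

44


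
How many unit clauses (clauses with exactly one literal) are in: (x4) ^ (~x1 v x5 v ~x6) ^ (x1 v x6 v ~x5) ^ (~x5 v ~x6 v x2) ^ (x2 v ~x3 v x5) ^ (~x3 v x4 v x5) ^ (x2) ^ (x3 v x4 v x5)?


A unit clause contains exactly one literal.
Unit clauses found: (x4), (x2).
Count = 2.

2


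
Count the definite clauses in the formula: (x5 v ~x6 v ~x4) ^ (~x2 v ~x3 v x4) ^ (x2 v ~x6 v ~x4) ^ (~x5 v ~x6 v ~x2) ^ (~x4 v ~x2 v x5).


A definite clause has exactly one positive literal.
Clause 1: 1 positive -> definite
Clause 2: 1 positive -> definite
Clause 3: 1 positive -> definite
Clause 4: 0 positive -> not definite
Clause 5: 1 positive -> definite
Definite clause count = 4.

4


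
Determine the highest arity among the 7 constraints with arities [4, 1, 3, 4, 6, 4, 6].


The arities are: 4, 1, 3, 4, 6, 4, 6.
Scan for the maximum value.
Maximum arity = 6.

6


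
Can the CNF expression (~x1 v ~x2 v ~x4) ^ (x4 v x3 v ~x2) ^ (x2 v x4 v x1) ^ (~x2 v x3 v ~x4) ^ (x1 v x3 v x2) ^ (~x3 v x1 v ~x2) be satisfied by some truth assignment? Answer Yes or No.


Check all 16 possible truth assignments.
Number of satisfying assignments found: 6.
The formula is satisfiable.

Yes


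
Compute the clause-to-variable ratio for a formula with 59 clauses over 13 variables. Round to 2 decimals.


Clause-to-variable ratio = clauses / variables.
59 / 13 = 4.54.

4.54


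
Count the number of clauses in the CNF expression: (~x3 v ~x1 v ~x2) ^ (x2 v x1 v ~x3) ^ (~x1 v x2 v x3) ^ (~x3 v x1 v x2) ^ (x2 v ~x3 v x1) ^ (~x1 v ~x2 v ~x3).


Each group enclosed in parentheses joined by ^ is one clause.
Counting the conjuncts: 6 clauses.

6


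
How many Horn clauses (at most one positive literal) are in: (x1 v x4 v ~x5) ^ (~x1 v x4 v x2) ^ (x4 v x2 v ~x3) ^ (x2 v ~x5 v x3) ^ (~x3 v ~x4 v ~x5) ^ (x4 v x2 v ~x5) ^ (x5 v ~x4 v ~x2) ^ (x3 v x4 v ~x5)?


A Horn clause has at most one positive literal.
Clause 1: 2 positive lit(s) -> not Horn
Clause 2: 2 positive lit(s) -> not Horn
Clause 3: 2 positive lit(s) -> not Horn
Clause 4: 2 positive lit(s) -> not Horn
Clause 5: 0 positive lit(s) -> Horn
Clause 6: 2 positive lit(s) -> not Horn
Clause 7: 1 positive lit(s) -> Horn
Clause 8: 2 positive lit(s) -> not Horn
Total Horn clauses = 2.

2


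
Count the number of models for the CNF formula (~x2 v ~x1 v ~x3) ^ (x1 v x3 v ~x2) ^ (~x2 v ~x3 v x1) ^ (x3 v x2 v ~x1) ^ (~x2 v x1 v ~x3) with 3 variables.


Enumerate all 8 truth assignments over 3 variables.
Test each against every clause.
Satisfying assignments found: 4.

4


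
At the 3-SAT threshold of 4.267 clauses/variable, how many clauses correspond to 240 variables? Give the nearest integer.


The 3-SAT phase transition occurs at approximately 4.267 clauses per variable.
m = 4.267 * 240 = 1024.08.
Rounded to nearest integer: 1024.

1024


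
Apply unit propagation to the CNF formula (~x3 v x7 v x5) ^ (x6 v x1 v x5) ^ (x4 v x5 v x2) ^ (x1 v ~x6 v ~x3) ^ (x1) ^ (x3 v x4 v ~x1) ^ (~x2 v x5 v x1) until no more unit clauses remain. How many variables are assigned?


Unit propagation repeatedly assigns the literal in any unit clause, then simplifies.
Assignments in order: x1 = T.
No further unit clauses remain.
Total variables assigned = 1.

1


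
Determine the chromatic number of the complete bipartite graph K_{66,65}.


K_{66,65} is bipartite by definition: the two parts are independent sets, with every edge crossing between them.
Color all vertices in one part with color 1 and all vertices in the other part with color 2.
Since the graph has at least one edge, one color does not suffice.
Chromatic number = 2.

2


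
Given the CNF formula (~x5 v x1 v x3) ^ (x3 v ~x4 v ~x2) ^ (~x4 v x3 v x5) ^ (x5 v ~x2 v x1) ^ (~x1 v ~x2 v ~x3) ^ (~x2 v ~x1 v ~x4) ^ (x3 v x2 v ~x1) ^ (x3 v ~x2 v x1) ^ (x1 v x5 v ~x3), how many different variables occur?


Identify each distinct variable in the formula.
Variables found: x1, x2, x3, x4, x5.
Total distinct variables = 5.

5


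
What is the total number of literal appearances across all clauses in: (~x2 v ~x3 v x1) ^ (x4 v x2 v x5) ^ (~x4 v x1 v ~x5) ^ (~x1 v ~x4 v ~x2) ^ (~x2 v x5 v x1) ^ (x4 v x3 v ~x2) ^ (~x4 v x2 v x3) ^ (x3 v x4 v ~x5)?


Clause lengths: 3, 3, 3, 3, 3, 3, 3, 3.
Sum = 3 + 3 + 3 + 3 + 3 + 3 + 3 + 3 = 24.

24


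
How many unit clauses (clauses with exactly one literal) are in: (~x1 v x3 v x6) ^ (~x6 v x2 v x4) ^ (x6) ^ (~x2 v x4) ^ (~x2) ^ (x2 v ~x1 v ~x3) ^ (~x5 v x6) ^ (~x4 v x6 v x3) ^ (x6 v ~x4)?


A unit clause contains exactly one literal.
Unit clauses found: (x6), (~x2).
Count = 2.

2


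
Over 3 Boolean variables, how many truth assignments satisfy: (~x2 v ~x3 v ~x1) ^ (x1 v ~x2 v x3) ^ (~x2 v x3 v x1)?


Enumerate all 8 truth assignments over 3 variables.
Test each against every clause.
Satisfying assignments found: 6.

6


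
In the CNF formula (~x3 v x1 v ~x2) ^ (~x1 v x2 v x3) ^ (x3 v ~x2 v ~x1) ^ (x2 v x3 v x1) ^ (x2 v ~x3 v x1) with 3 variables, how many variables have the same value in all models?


Find all satisfying assignments: 3 model(s).
Check which variables have the same value in every model.
No variable is fixed across all models.
Backbone size = 0.

0


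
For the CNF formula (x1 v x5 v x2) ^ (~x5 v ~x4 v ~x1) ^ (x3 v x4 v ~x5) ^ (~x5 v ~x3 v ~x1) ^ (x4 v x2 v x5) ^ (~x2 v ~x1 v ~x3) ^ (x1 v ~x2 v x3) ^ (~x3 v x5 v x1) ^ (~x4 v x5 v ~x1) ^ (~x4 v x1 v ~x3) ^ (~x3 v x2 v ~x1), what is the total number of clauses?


Each group enclosed in parentheses joined by ^ is one clause.
Counting the conjuncts: 11 clauses.

11


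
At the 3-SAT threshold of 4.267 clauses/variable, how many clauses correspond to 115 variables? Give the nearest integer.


The 3-SAT phase transition occurs at approximately 4.267 clauses per variable.
m = 4.267 * 115 = 490.705.
Rounded to nearest integer: 491.

491


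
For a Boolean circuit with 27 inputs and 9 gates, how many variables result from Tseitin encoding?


The Tseitin transformation introduces one auxiliary variable per gate.
Total variables = inputs + gates = 27 + 9 = 36.

36


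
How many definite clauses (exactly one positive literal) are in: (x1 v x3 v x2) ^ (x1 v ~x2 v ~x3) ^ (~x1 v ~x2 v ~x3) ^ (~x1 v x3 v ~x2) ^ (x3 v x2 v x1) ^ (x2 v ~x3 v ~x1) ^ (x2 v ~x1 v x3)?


A definite clause has exactly one positive literal.
Clause 1: 3 positive -> not definite
Clause 2: 1 positive -> definite
Clause 3: 0 positive -> not definite
Clause 4: 1 positive -> definite
Clause 5: 3 positive -> not definite
Clause 6: 1 positive -> definite
Clause 7: 2 positive -> not definite
Definite clause count = 3.

3


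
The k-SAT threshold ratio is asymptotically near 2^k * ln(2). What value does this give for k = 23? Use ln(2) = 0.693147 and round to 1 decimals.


Using the asymptotic formula: threshold ~ 2^k * ln(2).
2^23 = 8388608.
8388608 * 0.693147 = 5814538.5.

5814538.5


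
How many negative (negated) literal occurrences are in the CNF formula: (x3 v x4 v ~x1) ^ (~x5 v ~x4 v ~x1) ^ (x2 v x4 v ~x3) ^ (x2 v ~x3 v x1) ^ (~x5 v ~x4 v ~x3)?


Scan each clause for negated literals.
Clause 1: 1 negative; Clause 2: 3 negative; Clause 3: 1 negative; Clause 4: 1 negative; Clause 5: 3 negative.
Total negative literal occurrences = 9.

9


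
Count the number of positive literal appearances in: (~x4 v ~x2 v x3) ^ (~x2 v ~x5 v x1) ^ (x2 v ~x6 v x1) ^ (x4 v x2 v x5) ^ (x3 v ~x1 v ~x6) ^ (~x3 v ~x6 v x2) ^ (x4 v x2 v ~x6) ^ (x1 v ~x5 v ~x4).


Scan each clause for unnegated literals.
Clause 1: 1 positive; Clause 2: 1 positive; Clause 3: 2 positive; Clause 4: 3 positive; Clause 5: 1 positive; Clause 6: 1 positive; Clause 7: 2 positive; Clause 8: 1 positive.
Total positive literal occurrences = 12.

12


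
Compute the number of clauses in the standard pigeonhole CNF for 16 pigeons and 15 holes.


The PHP encoding has two parts:
1) At-least-one-hole clauses: 16 (one per pigeon, each with 15 literals).
2) At-most-one-pigeon-per-hole clauses: 15 holes * C(16,2) = 15 * 120 = 1800.
Total clauses = 16 + 1800 = 1816.

1816


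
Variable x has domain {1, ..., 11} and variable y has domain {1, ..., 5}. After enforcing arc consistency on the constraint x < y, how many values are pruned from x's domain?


For the constraint x < y, x needs a supporting value in y's domain.
x can be at most 4 (one less than y's maximum).
Valid x values from domain: 4 out of 11.
Pruned = 11 - 4 = 7.

7


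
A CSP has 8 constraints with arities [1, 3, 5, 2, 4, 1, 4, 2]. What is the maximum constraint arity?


The arities are: 1, 3, 5, 2, 4, 1, 4, 2.
Scan for the maximum value.
Maximum arity = 5.

5


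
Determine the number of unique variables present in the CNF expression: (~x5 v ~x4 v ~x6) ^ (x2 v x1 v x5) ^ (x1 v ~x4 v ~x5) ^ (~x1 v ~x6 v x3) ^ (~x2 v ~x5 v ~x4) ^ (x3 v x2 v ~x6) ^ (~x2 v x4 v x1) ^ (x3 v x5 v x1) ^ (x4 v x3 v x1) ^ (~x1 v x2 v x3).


Identify each distinct variable in the formula.
Variables found: x1, x2, x3, x4, x5, x6.
Total distinct variables = 6.

6


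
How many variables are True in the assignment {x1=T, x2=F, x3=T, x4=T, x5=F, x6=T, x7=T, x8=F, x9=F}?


The weight is the number of variables assigned True.
True variables: x1, x3, x4, x6, x7.
Weight = 5.

5


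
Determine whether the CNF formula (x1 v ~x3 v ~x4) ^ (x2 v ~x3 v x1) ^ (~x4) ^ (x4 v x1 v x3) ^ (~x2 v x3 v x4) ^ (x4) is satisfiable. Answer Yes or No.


Check all 16 possible truth assignments.
Number of satisfying assignments found: 0.
The formula is unsatisfiable.

No


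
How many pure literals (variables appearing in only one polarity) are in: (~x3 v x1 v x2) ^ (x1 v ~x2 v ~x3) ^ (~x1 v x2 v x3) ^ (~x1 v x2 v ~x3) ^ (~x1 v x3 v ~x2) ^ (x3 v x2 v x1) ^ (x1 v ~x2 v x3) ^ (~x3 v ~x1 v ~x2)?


A pure literal appears in only one polarity across all clauses.
No pure literals found.
Count = 0.

0


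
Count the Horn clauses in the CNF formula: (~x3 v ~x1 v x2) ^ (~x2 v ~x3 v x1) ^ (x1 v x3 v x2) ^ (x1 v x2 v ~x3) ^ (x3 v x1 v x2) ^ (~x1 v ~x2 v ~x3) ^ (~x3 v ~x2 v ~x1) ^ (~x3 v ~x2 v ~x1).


A Horn clause has at most one positive literal.
Clause 1: 1 positive lit(s) -> Horn
Clause 2: 1 positive lit(s) -> Horn
Clause 3: 3 positive lit(s) -> not Horn
Clause 4: 2 positive lit(s) -> not Horn
Clause 5: 3 positive lit(s) -> not Horn
Clause 6: 0 positive lit(s) -> Horn
Clause 7: 0 positive lit(s) -> Horn
Clause 8: 0 positive lit(s) -> Horn
Total Horn clauses = 5.

5


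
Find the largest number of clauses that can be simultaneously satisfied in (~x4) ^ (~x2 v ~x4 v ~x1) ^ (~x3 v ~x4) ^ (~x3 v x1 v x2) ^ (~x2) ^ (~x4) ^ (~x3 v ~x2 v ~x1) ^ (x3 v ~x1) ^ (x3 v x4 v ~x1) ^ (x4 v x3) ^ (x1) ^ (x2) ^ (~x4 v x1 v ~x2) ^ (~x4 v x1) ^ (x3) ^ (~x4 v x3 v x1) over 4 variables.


Enumerate all 16 truth assignments.
For each, count how many of the 16 clauses are satisfied.
The formula is not fully satisfiable, so the maximum is below 16.
Maximum simultaneously satisfiable clauses = 15.

15


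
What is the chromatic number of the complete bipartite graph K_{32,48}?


K_{32,48} is bipartite by definition: the two parts are independent sets, with every edge crossing between them.
Color all vertices in one part with color 1 and all vertices in the other part with color 2.
Since the graph has at least one edge, one color does not suffice.
Chromatic number = 2.

2


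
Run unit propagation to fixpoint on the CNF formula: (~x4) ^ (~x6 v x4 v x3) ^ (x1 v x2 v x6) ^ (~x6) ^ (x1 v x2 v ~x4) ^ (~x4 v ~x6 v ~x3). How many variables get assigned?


Unit propagation repeatedly assigns the literal in any unit clause, then simplifies.
Assignments in order: x4 = F, x6 = F.
No further unit clauses remain.
Total variables assigned = 2.

2


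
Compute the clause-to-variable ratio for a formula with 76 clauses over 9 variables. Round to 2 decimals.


Clause-to-variable ratio = clauses / variables.
76 / 9 = 8.44.

8.44


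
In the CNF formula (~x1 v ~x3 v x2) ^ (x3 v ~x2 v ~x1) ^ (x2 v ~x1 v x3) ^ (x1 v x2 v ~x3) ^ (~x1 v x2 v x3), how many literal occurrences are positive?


Scan each clause for unnegated literals.
Clause 1: 1 positive; Clause 2: 1 positive; Clause 3: 2 positive; Clause 4: 2 positive; Clause 5: 2 positive.
Total positive literal occurrences = 8.

8


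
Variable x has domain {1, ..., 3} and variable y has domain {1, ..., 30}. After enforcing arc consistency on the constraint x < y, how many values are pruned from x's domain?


For the constraint x < y, x needs a supporting value in y's domain.
x can be at most 29 (one less than y's maximum).
Valid x values from domain: 3 out of 3.
Pruned = 3 - 3 = 0.

0


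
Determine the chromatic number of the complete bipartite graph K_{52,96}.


K_{52,96} is bipartite by definition: the two parts are independent sets, with every edge crossing between them.
Color all vertices in one part with color 1 and all vertices in the other part with color 2.
Since the graph has at least one edge, one color does not suffice.
Chromatic number = 2.

2


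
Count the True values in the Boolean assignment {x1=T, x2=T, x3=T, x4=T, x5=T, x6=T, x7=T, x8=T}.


The weight is the number of variables assigned True.
True variables: x1, x2, x3, x4, x5, x6, x7, x8.
Weight = 8.

8


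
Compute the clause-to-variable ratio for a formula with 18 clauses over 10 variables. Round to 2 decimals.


Clause-to-variable ratio = clauses / variables.
18 / 10 = 1.8.

1.8


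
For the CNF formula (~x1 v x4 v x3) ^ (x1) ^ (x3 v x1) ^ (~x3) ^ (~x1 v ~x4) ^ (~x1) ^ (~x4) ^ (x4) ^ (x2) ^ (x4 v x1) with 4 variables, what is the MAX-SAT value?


Enumerate all 16 truth assignments.
For each, count how many of the 10 clauses are satisfied.
The formula is not fully satisfiable, so the maximum is below 10.
Maximum simultaneously satisfiable clauses = 7.

7


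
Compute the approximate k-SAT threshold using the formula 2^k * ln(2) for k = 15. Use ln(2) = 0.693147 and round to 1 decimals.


Using the asymptotic formula: threshold ~ 2^k * ln(2).
2^15 = 32768.
32768 * 0.693147 = 22713.0.

22713.0


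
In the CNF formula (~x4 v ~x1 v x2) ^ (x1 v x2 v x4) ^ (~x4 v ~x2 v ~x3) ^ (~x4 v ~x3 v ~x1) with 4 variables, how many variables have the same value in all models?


Find all satisfying assignments: 10 model(s).
Check which variables have the same value in every model.
No variable is fixed across all models.
Backbone size = 0.

0


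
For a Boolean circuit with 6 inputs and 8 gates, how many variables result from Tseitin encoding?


The Tseitin transformation introduces one auxiliary variable per gate.
Total variables = inputs + gates = 6 + 8 = 14.

14


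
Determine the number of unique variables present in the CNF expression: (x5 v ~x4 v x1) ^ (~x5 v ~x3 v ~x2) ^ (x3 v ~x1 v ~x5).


Identify each distinct variable in the formula.
Variables found: x1, x2, x3, x4, x5.
Total distinct variables = 5.

5


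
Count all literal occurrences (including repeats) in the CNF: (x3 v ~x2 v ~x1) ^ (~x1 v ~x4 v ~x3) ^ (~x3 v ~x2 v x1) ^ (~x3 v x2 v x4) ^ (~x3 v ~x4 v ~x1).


Clause lengths: 3, 3, 3, 3, 3.
Sum = 3 + 3 + 3 + 3 + 3 = 15.

15


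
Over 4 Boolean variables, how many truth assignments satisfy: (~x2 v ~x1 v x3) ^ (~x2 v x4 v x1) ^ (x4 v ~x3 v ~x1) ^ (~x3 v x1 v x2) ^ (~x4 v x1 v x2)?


Enumerate all 16 truth assignments over 4 variables.
Test each against every clause.
Satisfying assignments found: 7.

7


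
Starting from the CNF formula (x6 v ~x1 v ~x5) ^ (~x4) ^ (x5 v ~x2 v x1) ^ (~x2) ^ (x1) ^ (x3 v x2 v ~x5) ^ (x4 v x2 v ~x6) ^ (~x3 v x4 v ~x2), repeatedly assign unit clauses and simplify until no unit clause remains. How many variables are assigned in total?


Unit propagation repeatedly assigns the literal in any unit clause, then simplifies.
Assignments in order: x4 = F, x2 = F, x1 = T, x6 = F, x5 = F.
No further unit clauses remain.
Total variables assigned = 5.

5


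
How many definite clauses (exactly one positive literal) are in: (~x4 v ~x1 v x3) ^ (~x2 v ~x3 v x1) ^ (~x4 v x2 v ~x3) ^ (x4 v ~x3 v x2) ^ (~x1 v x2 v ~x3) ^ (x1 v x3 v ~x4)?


A definite clause has exactly one positive literal.
Clause 1: 1 positive -> definite
Clause 2: 1 positive -> definite
Clause 3: 1 positive -> definite
Clause 4: 2 positive -> not definite
Clause 5: 1 positive -> definite
Clause 6: 2 positive -> not definite
Definite clause count = 4.

4


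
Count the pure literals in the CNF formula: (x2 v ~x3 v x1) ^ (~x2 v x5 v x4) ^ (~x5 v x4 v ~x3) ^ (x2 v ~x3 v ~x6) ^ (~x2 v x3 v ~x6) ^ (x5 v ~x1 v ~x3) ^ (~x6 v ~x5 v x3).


A pure literal appears in only one polarity across all clauses.
Pure literals: x4 (positive only), x6 (negative only).
Count = 2.

2


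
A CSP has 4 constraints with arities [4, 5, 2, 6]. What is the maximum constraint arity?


The arities are: 4, 5, 2, 6.
Scan for the maximum value.
Maximum arity = 6.

6


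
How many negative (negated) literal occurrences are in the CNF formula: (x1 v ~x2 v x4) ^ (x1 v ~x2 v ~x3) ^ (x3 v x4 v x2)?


Scan each clause for negated literals.
Clause 1: 1 negative; Clause 2: 2 negative; Clause 3: 0 negative.
Total negative literal occurrences = 3.

3


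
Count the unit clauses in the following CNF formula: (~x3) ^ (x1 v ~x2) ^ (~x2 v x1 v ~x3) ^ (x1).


A unit clause contains exactly one literal.
Unit clauses found: (~x3), (x1).
Count = 2.

2


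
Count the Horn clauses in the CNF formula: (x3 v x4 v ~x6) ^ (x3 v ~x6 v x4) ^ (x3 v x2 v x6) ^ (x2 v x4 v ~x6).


A Horn clause has at most one positive literal.
Clause 1: 2 positive lit(s) -> not Horn
Clause 2: 2 positive lit(s) -> not Horn
Clause 3: 3 positive lit(s) -> not Horn
Clause 4: 2 positive lit(s) -> not Horn
Total Horn clauses = 0.

0


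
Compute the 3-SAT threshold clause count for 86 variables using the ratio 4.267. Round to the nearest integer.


The 3-SAT phase transition occurs at approximately 4.267 clauses per variable.
m = 4.267 * 86 = 366.962.
Rounded to nearest integer: 367.

367


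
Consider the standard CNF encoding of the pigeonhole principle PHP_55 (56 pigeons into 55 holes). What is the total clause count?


The PHP encoding has two parts:
1) At-least-one-hole clauses: 56 (one per pigeon, each with 55 literals).
2) At-most-one-pigeon-per-hole clauses: 55 holes * C(56,2) = 55 * 1540 = 84700.
Total clauses = 56 + 84700 = 84756.

84756


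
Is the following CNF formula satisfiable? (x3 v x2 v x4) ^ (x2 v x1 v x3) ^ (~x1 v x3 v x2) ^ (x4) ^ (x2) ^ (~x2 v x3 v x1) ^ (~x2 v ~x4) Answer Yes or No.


Check all 16 possible truth assignments.
Number of satisfying assignments found: 0.
The formula is unsatisfiable.

No


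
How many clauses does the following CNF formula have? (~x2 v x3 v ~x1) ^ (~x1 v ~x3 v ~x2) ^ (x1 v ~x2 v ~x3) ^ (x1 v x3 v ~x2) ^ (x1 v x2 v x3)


Each group enclosed in parentheses joined by ^ is one clause.
Counting the conjuncts: 5 clauses.

5


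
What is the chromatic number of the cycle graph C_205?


An odd cycle cannot be 2-colored: alternating two colors around the cycle returns to the start with a conflict.
Since 205 is odd, three colors are required (and three suffice).
Chromatic number = 3.

3


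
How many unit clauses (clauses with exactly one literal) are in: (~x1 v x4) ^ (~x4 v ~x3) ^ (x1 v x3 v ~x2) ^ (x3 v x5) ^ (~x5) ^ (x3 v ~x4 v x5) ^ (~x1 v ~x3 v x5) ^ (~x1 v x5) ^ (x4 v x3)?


A unit clause contains exactly one literal.
Unit clauses found: (~x5).
Count = 1.

1


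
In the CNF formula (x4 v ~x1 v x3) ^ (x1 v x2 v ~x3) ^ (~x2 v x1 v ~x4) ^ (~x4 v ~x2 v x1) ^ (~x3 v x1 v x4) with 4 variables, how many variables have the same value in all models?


Find all satisfying assignments: 9 model(s).
Check which variables have the same value in every model.
No variable is fixed across all models.
Backbone size = 0.

0


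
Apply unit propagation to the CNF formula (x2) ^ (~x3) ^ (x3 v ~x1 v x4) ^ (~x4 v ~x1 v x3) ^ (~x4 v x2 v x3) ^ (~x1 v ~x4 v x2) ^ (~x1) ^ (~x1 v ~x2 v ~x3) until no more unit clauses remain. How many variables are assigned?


Unit propagation repeatedly assigns the literal in any unit clause, then simplifies.
Assignments in order: x2 = T, x3 = F, x1 = F.
No further unit clauses remain.
Total variables assigned = 3.

3


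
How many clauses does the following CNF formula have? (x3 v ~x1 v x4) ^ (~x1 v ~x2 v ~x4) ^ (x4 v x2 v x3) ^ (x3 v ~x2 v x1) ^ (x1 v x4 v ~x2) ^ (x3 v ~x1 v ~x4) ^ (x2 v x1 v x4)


Each group enclosed in parentheses joined by ^ is one clause.
Counting the conjuncts: 7 clauses.

7


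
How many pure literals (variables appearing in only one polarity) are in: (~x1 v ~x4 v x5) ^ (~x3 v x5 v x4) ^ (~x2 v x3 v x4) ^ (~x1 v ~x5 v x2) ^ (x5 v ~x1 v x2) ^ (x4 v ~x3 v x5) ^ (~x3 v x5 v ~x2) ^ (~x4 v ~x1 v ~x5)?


A pure literal appears in only one polarity across all clauses.
Pure literals: x1 (negative only).
Count = 1.

1


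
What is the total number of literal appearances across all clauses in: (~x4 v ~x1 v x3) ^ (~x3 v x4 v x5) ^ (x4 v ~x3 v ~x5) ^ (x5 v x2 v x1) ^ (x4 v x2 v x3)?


Clause lengths: 3, 3, 3, 3, 3.
Sum = 3 + 3 + 3 + 3 + 3 = 15.

15


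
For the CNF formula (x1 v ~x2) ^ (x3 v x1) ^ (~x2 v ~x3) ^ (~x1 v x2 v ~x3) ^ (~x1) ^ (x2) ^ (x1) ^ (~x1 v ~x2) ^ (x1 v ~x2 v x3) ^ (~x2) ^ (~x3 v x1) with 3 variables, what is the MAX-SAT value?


Enumerate all 8 truth assignments.
For each, count how many of the 11 clauses are satisfied.
The formula is not fully satisfiable, so the maximum is below 11.
Maximum simultaneously satisfiable clauses = 9.

9


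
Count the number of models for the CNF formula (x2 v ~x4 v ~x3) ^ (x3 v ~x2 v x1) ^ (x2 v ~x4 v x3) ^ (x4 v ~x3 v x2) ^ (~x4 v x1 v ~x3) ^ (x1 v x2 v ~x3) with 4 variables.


Enumerate all 16 truth assignments over 4 variables.
Test each against every clause.
Satisfying assignments found: 7.

7


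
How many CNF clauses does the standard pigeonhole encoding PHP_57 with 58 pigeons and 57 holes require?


The PHP encoding has two parts:
1) At-least-one-hole clauses: 58 (one per pigeon, each with 57 literals).
2) At-most-one-pigeon-per-hole clauses: 57 holes * C(58,2) = 57 * 1653 = 94221.
Total clauses = 58 + 94221 = 94279.

94279


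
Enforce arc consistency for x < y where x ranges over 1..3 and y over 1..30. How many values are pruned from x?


For the constraint x < y, x needs a supporting value in y's domain.
x can be at most 29 (one less than y's maximum).
Valid x values from domain: 3 out of 3.
Pruned = 3 - 3 = 0.

0


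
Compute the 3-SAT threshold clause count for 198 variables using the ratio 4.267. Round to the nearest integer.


The 3-SAT phase transition occurs at approximately 4.267 clauses per variable.
m = 4.267 * 198 = 844.866.
Rounded to nearest integer: 845.

845


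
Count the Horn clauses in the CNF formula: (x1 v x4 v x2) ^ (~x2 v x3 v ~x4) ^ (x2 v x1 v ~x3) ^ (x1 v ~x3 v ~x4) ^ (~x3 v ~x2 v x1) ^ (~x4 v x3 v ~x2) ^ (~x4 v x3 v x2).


A Horn clause has at most one positive literal.
Clause 1: 3 positive lit(s) -> not Horn
Clause 2: 1 positive lit(s) -> Horn
Clause 3: 2 positive lit(s) -> not Horn
Clause 4: 1 positive lit(s) -> Horn
Clause 5: 1 positive lit(s) -> Horn
Clause 6: 1 positive lit(s) -> Horn
Clause 7: 2 positive lit(s) -> not Horn
Total Horn clauses = 4.

4


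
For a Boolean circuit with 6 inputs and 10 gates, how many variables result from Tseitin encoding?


The Tseitin transformation introduces one auxiliary variable per gate.
Total variables = inputs + gates = 6 + 10 = 16.

16


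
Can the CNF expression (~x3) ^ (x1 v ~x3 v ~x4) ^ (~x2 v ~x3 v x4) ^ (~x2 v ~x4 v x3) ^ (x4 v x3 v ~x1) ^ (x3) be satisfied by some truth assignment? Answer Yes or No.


Check all 16 possible truth assignments.
Number of satisfying assignments found: 0.
The formula is unsatisfiable.

No


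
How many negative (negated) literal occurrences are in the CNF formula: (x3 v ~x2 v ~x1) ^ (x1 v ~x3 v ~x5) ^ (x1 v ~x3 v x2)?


Scan each clause for negated literals.
Clause 1: 2 negative; Clause 2: 2 negative; Clause 3: 1 negative.
Total negative literal occurrences = 5.

5


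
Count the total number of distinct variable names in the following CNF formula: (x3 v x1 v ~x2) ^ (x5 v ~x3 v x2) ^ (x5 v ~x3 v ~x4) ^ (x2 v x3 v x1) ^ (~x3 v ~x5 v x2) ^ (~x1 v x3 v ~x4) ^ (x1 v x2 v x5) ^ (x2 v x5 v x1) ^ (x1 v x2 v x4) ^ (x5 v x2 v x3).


Identify each distinct variable in the formula.
Variables found: x1, x2, x3, x4, x5.
Total distinct variables = 5.

5


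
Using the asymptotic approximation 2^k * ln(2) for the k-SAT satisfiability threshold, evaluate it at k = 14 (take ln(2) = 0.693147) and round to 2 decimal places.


Using the asymptotic formula: threshold ~ 2^k * ln(2).
2^14 = 16384.
16384 * 0.693147 = 11356.52.

11356.52


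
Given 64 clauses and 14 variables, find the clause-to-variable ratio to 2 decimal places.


Clause-to-variable ratio = clauses / variables.
64 / 14 = 4.57.

4.57


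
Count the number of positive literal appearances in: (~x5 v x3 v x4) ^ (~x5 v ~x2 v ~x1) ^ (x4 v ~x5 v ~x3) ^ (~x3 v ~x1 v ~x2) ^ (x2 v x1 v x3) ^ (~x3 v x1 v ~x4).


Scan each clause for unnegated literals.
Clause 1: 2 positive; Clause 2: 0 positive; Clause 3: 1 positive; Clause 4: 0 positive; Clause 5: 3 positive; Clause 6: 1 positive.
Total positive literal occurrences = 7.

7


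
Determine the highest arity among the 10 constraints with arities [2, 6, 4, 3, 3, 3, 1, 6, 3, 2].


The arities are: 2, 6, 4, 3, 3, 3, 1, 6, 3, 2.
Scan for the maximum value.
Maximum arity = 6.

6


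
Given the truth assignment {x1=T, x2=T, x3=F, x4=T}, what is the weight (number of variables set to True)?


The weight is the number of variables assigned True.
True variables: x1, x2, x4.
Weight = 3.

3


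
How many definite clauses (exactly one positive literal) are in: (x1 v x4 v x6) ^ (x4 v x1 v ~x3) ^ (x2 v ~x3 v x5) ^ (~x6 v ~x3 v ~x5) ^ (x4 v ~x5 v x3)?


A definite clause has exactly one positive literal.
Clause 1: 3 positive -> not definite
Clause 2: 2 positive -> not definite
Clause 3: 2 positive -> not definite
Clause 4: 0 positive -> not definite
Clause 5: 2 positive -> not definite
Definite clause count = 0.

0


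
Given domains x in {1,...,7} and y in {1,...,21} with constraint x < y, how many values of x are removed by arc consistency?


For the constraint x < y, x needs a supporting value in y's domain.
x can be at most 20 (one less than y's maximum).
Valid x values from domain: 7 out of 7.
Pruned = 7 - 7 = 0.

0


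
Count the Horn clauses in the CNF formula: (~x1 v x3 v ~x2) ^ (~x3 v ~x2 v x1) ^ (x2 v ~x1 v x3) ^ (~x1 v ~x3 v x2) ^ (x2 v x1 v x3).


A Horn clause has at most one positive literal.
Clause 1: 1 positive lit(s) -> Horn
Clause 2: 1 positive lit(s) -> Horn
Clause 3: 2 positive lit(s) -> not Horn
Clause 4: 1 positive lit(s) -> Horn
Clause 5: 3 positive lit(s) -> not Horn
Total Horn clauses = 3.

3


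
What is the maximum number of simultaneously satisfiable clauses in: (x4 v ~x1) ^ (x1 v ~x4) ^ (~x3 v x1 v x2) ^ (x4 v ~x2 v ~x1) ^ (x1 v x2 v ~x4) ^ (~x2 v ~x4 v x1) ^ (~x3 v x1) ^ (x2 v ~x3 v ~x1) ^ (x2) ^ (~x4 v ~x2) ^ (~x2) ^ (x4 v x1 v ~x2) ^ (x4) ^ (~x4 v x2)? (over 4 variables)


Enumerate all 16 truth assignments.
For each, count how many of the 14 clauses are satisfied.
The formula is not fully satisfiable, so the maximum is below 14.
Maximum simultaneously satisfiable clauses = 12.

12


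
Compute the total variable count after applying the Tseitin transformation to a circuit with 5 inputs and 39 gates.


The Tseitin transformation introduces one auxiliary variable per gate.
Total variables = inputs + gates = 5 + 39 = 44.

44


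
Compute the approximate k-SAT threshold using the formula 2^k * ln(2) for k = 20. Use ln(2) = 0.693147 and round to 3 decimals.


Using the asymptotic formula: threshold ~ 2^k * ln(2).
2^20 = 1048576.
1048576 * 0.693147 = 726817.309.

726817.309


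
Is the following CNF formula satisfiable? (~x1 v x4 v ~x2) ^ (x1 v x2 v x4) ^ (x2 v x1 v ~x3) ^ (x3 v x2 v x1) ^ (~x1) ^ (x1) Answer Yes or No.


Check all 16 possible truth assignments.
Number of satisfying assignments found: 0.
The formula is unsatisfiable.

No


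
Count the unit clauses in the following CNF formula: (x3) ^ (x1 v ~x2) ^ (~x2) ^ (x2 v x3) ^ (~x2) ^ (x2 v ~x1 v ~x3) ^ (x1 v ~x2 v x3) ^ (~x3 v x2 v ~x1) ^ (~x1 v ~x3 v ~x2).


A unit clause contains exactly one literal.
Unit clauses found: (x3), (~x2), (~x2).
Count = 3.

3


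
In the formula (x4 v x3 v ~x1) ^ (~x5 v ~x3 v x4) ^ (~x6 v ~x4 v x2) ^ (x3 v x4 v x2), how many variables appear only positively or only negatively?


A pure literal appears in only one polarity across all clauses.
Pure literals: x1 (negative only), x2 (positive only), x5 (negative only), x6 (negative only).
Count = 4.

4


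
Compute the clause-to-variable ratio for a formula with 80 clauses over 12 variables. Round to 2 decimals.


Clause-to-variable ratio = clauses / variables.
80 / 12 = 6.67.

6.67


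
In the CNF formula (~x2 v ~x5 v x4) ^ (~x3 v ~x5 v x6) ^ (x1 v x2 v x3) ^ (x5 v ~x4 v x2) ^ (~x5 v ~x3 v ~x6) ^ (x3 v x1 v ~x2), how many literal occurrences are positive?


Scan each clause for unnegated literals.
Clause 1: 1 positive; Clause 2: 1 positive; Clause 3: 3 positive; Clause 4: 2 positive; Clause 5: 0 positive; Clause 6: 2 positive.
Total positive literal occurrences = 9.

9


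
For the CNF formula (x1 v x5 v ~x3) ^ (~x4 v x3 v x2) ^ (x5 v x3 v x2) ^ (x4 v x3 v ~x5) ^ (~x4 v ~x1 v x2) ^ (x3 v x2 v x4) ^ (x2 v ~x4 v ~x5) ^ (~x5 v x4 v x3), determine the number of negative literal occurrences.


Scan each clause for negated literals.
Clause 1: 1 negative; Clause 2: 1 negative; Clause 3: 0 negative; Clause 4: 1 negative; Clause 5: 2 negative; Clause 6: 0 negative; Clause 7: 2 negative; Clause 8: 1 negative.
Total negative literal occurrences = 8.

8


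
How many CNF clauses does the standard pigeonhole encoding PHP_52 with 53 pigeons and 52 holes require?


The PHP encoding has two parts:
1) At-least-one-hole clauses: 53 (one per pigeon, each with 52 literals).
2) At-most-one-pigeon-per-hole clauses: 52 holes * C(53,2) = 52 * 1378 = 71656.
Total clauses = 53 + 71656 = 71709.

71709


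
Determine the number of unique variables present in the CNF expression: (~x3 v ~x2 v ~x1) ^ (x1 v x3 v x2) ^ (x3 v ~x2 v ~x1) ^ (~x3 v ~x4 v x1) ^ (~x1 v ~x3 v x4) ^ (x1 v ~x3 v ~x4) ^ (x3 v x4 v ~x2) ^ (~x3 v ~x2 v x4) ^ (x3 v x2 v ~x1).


Identify each distinct variable in the formula.
Variables found: x1, x2, x3, x4.
Total distinct variables = 4.

4


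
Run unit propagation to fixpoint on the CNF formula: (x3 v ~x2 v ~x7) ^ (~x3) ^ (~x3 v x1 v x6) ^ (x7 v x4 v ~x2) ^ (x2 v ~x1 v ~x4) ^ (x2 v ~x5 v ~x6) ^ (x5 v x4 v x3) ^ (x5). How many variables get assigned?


Unit propagation repeatedly assigns the literal in any unit clause, then simplifies.
Assignments in order: x3 = F, x5 = T.
No further unit clauses remain.
Total variables assigned = 2.

2


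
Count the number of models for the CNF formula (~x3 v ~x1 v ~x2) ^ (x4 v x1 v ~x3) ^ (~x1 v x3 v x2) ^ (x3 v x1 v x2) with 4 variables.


Enumerate all 16 truth assignments over 4 variables.
Test each against every clause.
Satisfying assignments found: 8.

8


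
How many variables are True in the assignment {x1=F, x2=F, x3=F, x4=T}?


The weight is the number of variables assigned True.
True variables: x4.
Weight = 1.

1


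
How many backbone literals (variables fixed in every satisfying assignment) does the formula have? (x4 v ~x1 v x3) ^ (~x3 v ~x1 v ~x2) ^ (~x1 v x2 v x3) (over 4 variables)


Find all satisfying assignments: 11 model(s).
Check which variables have the same value in every model.
No variable is fixed across all models.
Backbone size = 0.

0


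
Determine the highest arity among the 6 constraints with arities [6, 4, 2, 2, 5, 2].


The arities are: 6, 4, 2, 2, 5, 2.
Scan for the maximum value.
Maximum arity = 6.

6


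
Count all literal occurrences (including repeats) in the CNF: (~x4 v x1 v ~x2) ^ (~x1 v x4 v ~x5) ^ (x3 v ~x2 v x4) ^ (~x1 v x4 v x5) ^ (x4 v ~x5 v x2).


Clause lengths: 3, 3, 3, 3, 3.
Sum = 3 + 3 + 3 + 3 + 3 = 15.

15


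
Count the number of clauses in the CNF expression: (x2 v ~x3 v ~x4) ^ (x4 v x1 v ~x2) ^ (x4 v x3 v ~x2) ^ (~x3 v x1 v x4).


Each group enclosed in parentheses joined by ^ is one clause.
Counting the conjuncts: 4 clauses.

4


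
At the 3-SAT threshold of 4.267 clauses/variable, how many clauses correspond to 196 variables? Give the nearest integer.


The 3-SAT phase transition occurs at approximately 4.267 clauses per variable.
m = 4.267 * 196 = 836.332.
Rounded to nearest integer: 836.

836


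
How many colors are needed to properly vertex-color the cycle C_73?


An odd cycle cannot be 2-colored: alternating two colors around the cycle returns to the start with a conflict.
Since 73 is odd, three colors are required (and three suffice).
Chromatic number = 3.

3


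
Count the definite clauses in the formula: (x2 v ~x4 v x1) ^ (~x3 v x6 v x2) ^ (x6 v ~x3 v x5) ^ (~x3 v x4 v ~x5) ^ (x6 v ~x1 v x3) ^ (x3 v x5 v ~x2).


A definite clause has exactly one positive literal.
Clause 1: 2 positive -> not definite
Clause 2: 2 positive -> not definite
Clause 3: 2 positive -> not definite
Clause 4: 1 positive -> definite
Clause 5: 2 positive -> not definite
Clause 6: 2 positive -> not definite
Definite clause count = 1.

1


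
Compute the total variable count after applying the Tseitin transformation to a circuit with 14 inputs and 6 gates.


The Tseitin transformation introduces one auxiliary variable per gate.
Total variables = inputs + gates = 14 + 6 = 20.

20
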